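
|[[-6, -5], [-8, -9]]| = 14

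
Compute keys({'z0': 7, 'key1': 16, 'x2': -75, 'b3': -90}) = ['z0', 'key1', 'x2', 'b3']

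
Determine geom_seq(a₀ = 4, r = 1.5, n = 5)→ a_0 = 4*1.5^0 = 4.0
a_1 = 4*1.5^1 = 6.0
a_2 = 4*1.5^2 = 9.0
...
= [4.0, 6.0, 9.0, 13.5, 20.25]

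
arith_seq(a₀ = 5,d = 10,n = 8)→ a_0 = 5 + 0*10 = 5
a_1 = 5 + 1*10 = 15
a_2 = 5 + 2*10 = 25
...
= [5, 15, 25, 35, 45, 55, 65, 75]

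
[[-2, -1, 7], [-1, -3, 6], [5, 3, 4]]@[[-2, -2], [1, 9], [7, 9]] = [[52, 58], [41, 29], [21, 53]]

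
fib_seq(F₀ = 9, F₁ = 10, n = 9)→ [9, 10, 19, 29, 48, 77, 125, 202, 327]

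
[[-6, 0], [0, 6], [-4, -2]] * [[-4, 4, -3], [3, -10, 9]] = [[24, -24, 18], [18, -60, 54], [10, 4, -6]]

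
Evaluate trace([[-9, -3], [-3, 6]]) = diagonal: (-9) + 6
= -3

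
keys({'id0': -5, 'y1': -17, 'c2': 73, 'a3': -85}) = ['id0', 'y1', 'c2', 'a3']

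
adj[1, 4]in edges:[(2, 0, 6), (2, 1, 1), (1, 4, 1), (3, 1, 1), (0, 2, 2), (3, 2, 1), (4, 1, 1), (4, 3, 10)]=1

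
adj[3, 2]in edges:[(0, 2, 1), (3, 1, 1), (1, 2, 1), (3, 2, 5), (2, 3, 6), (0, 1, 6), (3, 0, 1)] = 5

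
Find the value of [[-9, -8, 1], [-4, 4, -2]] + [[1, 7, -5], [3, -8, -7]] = [[-8, -1, -4], [-1, -4, -9]]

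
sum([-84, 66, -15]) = (-84) + 66 + (-15)
= -33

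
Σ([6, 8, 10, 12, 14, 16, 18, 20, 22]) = 6 + 8 + 10 + 12 + 14 + 16 + 18 + 20 + 22
= 126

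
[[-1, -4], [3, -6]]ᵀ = [[-1, 3], [-4, -6]]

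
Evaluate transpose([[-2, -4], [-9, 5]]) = [[-2, -9], [-4, 5]]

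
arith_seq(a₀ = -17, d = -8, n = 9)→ a_0 = -17 + 0*-8 = -17
a_1 = -17 + 1*-8 = -25
a_2 = -17 + 2*-8 = -33
...
= [-17, -25, -33, -41, -49, -57, -65, -73, -81]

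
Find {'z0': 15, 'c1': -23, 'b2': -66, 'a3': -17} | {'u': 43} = {'z0': 15, 'c1': -23, 'b2': -66, 'a3': -17, 'u': 43}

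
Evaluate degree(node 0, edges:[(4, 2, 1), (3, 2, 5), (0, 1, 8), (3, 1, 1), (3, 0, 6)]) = incident: (0,1), (3,0)
= 2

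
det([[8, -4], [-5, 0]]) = (8)*(0) - (-4)*(-5)
= -20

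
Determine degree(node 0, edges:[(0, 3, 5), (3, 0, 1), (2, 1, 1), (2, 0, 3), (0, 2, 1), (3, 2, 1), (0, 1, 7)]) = 5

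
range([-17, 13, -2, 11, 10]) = 30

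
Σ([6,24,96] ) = 126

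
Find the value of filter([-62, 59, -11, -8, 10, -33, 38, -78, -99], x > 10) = [59, 38]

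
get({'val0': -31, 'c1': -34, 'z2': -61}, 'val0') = -31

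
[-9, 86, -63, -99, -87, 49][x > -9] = keep x where x > -9: -9✗, 86✓, -63✗, -99✗, -87✗, 49✓
= [86, 49]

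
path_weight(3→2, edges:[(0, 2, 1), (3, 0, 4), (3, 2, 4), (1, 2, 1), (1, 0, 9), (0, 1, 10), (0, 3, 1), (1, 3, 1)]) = w(3→2)=4
= 4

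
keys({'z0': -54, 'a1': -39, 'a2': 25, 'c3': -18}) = ['z0', 'a1', 'a2', 'c3']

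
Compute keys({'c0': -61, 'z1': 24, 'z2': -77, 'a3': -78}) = ['c0', 'z1', 'z2', 'a3']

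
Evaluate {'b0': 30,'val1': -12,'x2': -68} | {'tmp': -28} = {'b0': 30, 'val1': -12, 'x2': -68, 'tmp': -28}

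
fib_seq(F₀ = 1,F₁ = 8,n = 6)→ F_2 = F_1 + F_0 = 9
F_3 = F_2 + F_1 = 17
F_4 = F_3 + F_2 = 26
...
= [1, 8, 9, 17, 26, 43]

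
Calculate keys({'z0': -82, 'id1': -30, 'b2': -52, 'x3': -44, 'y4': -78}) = ['z0', 'id1', 'b2', 'x3', 'y4']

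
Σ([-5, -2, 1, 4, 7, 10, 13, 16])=44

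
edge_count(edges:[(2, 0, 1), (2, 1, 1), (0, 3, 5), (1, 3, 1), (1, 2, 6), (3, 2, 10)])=6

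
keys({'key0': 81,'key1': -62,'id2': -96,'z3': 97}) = ['key0', 'key1', 'id2', 'z3']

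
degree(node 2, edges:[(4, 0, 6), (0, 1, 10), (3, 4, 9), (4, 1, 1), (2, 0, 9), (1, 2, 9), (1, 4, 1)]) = incident: (2,0), (1,2)
= 2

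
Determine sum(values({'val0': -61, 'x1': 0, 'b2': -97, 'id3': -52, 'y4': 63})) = -147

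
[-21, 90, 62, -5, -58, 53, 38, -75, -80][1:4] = [90, 62, -5]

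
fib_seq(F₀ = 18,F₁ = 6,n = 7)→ [18, 6, 24, 30, 54, 84, 138]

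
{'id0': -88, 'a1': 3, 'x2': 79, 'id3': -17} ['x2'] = 79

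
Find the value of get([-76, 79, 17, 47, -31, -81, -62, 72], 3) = 47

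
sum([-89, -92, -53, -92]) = -326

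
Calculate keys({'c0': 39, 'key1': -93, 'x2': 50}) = ['c0', 'key1', 'x2']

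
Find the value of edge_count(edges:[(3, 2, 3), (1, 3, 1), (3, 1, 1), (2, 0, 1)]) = 4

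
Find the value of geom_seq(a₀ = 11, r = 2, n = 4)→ a_0 = 11*2^0 = 11
a_1 = 11*2^1 = 22
a_2 = 11*2^2 = 44
...
= [11, 22, 44, 88]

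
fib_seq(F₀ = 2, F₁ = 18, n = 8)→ [2, 18, 20, 38, 58, 96, 154, 250]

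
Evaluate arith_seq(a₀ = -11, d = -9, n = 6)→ a_0 = -11 + 0*-9 = -11
a_1 = -11 + 1*-9 = -20
a_2 = -11 + 2*-9 = -29
...
= [-11, -20, -29, -38, -47, -56]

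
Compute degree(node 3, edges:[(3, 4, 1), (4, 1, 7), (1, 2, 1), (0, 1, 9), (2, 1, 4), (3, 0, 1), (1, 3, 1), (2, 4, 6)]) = incident: (3,4), (3,0), (1,3)
= 3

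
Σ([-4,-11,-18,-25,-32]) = -90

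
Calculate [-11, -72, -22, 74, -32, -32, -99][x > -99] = keep x where x > -99: -11✓, -72✓, -22✓, 74✓, -32✓, -32✓, -99✗
= [-11, -72, -22, 74, -32, -32]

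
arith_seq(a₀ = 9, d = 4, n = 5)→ a_0 = 9 + 0*4 = 9
a_1 = 9 + 1*4 = 13
a_2 = 9 + 2*4 = 17
...
= [9, 13, 17, 21, 25]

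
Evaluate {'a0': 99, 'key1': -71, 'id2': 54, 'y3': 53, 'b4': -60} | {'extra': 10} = {'a0': 99, 'key1': -71, 'id2': 54, 'y3': 53, 'b4': -60, 'extra': 10}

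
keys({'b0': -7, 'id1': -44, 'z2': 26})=['b0', 'id1', 'z2']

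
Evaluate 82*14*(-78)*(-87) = 7790328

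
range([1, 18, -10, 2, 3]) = 28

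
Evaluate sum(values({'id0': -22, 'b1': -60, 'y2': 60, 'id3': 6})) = (-22) + (-60) + 60 + 6
= -16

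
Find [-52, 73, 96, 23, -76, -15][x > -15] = [73, 96, 23]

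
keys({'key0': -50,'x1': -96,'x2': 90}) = ['key0', 'x1', 'x2']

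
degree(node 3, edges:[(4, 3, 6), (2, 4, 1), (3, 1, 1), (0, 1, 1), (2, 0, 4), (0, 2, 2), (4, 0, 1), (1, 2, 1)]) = incident: (4,3), (3,1)
= 2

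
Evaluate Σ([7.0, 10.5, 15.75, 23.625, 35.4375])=92.3125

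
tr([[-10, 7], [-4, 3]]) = -7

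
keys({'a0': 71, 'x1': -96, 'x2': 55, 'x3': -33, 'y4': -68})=['a0', 'x1', 'x2', 'x3', 'y4']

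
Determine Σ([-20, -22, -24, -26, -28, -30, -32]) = -182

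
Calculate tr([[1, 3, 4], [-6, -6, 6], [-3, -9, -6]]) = diagonal: 1 + (-6) + (-6)
= -11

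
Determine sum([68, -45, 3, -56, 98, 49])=68 + (-45) + 3 + (-56) + 98 + 49
= 117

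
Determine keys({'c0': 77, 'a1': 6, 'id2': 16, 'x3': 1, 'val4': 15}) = ['c0', 'a1', 'id2', 'x3', 'val4']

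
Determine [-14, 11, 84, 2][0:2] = [-14, 11]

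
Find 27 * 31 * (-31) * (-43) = 1115721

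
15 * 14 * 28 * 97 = 570360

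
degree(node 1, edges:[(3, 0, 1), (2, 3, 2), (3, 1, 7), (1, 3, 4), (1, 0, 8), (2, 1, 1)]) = incident: (3,1), (1,3), (1,0), (2,1)
= 4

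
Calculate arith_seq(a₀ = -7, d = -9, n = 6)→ a_0 = -7 + 0*-9 = -7
a_1 = -7 + 1*-9 = -16
a_2 = -7 + 2*-9 = -25
...
= [-7, -16, -25, -34, -43, -52]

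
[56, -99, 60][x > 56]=[60]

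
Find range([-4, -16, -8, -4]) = 12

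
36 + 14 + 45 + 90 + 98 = 283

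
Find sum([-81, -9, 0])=(-81) + (-9) + 0
= -90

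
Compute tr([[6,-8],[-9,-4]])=diagonal: 6 + (-4)
= 2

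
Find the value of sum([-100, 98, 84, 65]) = 147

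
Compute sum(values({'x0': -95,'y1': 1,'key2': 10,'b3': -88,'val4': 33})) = (-95) + 1 + 10 + (-88) + 33
= -139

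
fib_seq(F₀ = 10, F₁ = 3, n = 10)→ [10, 3, 13, 16, 29, 45, 74, 119, 193, 312]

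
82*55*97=437470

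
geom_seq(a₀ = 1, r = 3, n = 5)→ [1, 3, 9, 27, 81]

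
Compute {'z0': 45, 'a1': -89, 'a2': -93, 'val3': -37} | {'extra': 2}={'z0': 45, 'a1': -89, 'a2': -93, 'val3': -37, 'extra': 2}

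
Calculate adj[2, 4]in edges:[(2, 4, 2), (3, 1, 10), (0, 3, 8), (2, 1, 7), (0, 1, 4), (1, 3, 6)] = 2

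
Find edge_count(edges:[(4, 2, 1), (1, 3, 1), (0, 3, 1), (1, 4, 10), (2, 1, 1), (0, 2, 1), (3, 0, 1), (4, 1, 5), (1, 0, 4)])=9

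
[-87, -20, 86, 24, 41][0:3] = [-87, -20, 86]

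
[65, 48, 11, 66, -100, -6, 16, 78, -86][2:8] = [11, 66, -100, -6, 16, 78]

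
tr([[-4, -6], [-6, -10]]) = -14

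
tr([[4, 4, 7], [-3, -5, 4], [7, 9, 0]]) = diagonal: 4 + (-5) + 0
= -1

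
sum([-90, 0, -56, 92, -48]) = (-90) + 0 + (-56) + 92 + (-48)
= -102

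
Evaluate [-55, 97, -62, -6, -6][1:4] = [97, -62, -6]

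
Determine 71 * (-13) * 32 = -29536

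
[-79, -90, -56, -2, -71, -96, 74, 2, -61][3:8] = [-2, -71, -96, 74, 2]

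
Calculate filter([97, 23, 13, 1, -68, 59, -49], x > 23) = [97, 59]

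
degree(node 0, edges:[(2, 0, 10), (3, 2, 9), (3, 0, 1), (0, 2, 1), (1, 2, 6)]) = incident: (2,0), (3,0), (0,2)
= 3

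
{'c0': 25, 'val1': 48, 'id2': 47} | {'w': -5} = {'c0': 25, 'val1': 48, 'id2': 47, 'w': -5}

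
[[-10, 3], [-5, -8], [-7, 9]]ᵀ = [[-10, -5, -7], [3, -8, 9]]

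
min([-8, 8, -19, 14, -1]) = -19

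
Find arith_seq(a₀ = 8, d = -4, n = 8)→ a_0 = 8 + 0*-4 = 8
a_1 = 8 + 1*-4 = 4
a_2 = 8 + 2*-4 = 0
...
= [8, 4, 0, -4, -8, -12, -16, -20]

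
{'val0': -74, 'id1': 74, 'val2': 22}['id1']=74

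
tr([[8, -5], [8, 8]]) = 16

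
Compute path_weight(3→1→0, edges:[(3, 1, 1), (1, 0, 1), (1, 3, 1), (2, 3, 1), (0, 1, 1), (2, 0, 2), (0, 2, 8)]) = 2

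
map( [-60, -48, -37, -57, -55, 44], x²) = [3600, 2304, 1369, 3249, 3025, 1936]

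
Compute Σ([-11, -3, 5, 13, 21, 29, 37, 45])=136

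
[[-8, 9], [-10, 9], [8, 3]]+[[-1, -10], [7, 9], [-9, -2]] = [[-9, -1], [-3, 18], [-1, 1]]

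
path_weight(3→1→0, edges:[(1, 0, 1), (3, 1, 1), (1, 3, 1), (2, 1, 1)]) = 2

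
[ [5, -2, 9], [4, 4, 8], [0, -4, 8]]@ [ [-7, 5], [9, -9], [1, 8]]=[[-44, 115], [16, 48], [-28, 100]]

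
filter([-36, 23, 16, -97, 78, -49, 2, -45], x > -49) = [-36, 23, 16, 78, 2, -45]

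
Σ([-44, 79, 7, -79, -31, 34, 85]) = 51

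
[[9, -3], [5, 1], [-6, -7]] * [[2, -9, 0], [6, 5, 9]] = [[0, -96, -27], [16, -40, 9], [-54, 19, -63]]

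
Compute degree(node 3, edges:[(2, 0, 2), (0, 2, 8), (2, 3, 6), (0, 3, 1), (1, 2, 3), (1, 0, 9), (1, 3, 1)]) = 3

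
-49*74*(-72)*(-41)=-10703952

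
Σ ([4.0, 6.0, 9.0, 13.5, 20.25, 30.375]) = 83.125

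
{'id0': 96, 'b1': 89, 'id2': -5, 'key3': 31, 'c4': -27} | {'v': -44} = {'id0': 96, 'b1': 89, 'id2': -5, 'key3': 31, 'c4': -27, 'v': -44}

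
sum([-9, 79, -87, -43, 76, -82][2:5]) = -54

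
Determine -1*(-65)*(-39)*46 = -116610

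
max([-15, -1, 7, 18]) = 18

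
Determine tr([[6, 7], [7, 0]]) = diagonal: 6 + 0
= 6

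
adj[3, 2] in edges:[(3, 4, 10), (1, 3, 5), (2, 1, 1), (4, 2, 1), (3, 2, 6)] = 6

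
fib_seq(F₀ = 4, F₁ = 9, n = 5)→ [4, 9, 13, 22, 35]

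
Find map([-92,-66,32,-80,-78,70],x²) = (-92)²=8464, (-66)²=4356, (32)²=1024, (-80)²=6400, (-78)²=6084, (70)²=4900
= [8464, 4356, 1024, 6400, 6084, 4900]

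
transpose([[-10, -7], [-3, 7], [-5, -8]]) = [[-10, -3, -5], [-7, 7, -8]]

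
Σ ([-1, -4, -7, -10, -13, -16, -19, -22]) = (-1) + (-4) + (-7) + (-10) + (-13) + (-16) + (-19) + (-22)
= -92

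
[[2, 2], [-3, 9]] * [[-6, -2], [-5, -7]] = [[-22, -18], [-27, -57]]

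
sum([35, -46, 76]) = 35 + (-46) + 76
= 65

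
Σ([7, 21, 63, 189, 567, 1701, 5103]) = 7 + 21 + 63 + 189 + 567 + 1701 + 5103
= 7651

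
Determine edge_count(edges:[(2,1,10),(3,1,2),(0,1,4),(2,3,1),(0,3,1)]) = 5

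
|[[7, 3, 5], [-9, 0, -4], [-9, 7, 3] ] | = (1)*(7)*det([[0, -4], [7, 3]]) + (-1)*(3)*det([[-9, -4], [-9, 3]]) + (1)*(5)*det([[-9, 0], [-9, 7]])
= 196 + 189 + -315
= 70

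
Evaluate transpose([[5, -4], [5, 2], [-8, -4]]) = [[5, 5, -8], [-4, 2, -4]]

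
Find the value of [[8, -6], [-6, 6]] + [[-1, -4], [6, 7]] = [[7, -10], [0, 13]]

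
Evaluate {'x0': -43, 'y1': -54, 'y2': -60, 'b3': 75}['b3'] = 75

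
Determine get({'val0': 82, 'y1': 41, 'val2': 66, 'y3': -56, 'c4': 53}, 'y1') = 41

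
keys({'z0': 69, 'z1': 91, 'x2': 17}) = ['z0', 'z1', 'x2']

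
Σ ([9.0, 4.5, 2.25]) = 9.0 + 4.5 + 2.25
= 15.75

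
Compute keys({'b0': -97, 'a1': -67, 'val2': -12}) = ['b0', 'a1', 'val2']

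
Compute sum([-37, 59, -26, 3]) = (-37) + 59 + (-26) + 3
= -1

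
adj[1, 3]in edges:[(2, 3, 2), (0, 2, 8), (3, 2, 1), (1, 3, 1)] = 1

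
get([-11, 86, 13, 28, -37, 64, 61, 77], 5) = 64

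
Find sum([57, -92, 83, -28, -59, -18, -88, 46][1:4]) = slice → [-92, 83, -28]
(-92) + 83 + (-28)
= -37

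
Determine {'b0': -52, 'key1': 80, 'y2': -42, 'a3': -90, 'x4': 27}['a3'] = -90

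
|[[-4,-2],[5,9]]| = (-4)*(9) - (-2)*(5)
= -26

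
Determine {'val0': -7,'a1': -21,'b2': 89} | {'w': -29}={'val0': -7, 'a1': -21, 'b2': 89, 'w': -29}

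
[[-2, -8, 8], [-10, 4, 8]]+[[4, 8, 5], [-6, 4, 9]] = [[2, 0, 13], [-16, 8, 17]]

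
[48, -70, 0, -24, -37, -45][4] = -37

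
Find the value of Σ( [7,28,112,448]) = 595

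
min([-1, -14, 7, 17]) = -14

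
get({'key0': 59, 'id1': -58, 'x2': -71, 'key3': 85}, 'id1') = -58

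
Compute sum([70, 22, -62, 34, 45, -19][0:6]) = 90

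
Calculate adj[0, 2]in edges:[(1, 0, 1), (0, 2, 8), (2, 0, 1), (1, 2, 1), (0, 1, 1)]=8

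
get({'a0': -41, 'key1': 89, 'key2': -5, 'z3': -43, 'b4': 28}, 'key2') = -5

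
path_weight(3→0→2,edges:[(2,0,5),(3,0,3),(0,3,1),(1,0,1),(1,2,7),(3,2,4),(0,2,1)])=4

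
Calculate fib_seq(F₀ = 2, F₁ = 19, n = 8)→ [2, 19, 21, 40, 61, 101, 162, 263]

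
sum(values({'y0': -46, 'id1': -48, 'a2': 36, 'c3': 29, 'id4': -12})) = -41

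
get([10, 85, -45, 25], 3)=25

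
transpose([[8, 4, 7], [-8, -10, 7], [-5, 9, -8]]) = [[8, -8, -5], [4, -10, 9], [7, 7, -8]]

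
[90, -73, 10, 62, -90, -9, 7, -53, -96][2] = 10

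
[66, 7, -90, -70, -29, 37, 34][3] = -70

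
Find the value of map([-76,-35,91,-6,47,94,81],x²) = [5776, 1225, 8281, 36, 2209, 8836, 6561]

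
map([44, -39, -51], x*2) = [88, -78, -102]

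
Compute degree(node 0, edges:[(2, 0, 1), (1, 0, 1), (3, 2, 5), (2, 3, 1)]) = incident: (2,0), (1,0)
= 2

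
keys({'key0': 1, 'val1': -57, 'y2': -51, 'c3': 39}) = ['key0', 'val1', 'y2', 'c3']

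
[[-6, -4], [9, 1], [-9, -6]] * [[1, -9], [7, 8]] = C[0][0] = (-6)*(1) + (-4)*(7) = -34
C[0][1] = (-6)*(-9) + (-4)*(8) = 22
C[1][0] = (9)*(1) + (1)*(7) = 16
C[1][1] = (9)*(-9) + (1)*(8) = -73
C[2][0] = (-9)*(1) + (-6)*(7) = -51
C[2][1] = (-9)*(-9) + (-6)*(8) = 33
= [[-34, 22], [16, -73], [-51, 33]]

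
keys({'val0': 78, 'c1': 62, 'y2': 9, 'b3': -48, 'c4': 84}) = ['val0', 'c1', 'y2', 'b3', 'c4']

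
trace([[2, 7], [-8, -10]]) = diagonal: 2 + (-10)
= -8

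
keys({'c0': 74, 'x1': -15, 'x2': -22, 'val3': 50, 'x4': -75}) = ['c0', 'x1', 'x2', 'val3', 'x4']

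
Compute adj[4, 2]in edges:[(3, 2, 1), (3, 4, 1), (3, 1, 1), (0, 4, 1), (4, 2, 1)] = 1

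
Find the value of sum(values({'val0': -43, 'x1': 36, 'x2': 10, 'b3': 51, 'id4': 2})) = 56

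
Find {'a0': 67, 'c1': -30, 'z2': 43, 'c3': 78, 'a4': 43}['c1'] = -30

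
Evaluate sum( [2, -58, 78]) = 2 + (-58) + 78
= 22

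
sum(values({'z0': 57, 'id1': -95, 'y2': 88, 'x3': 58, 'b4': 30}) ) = 57 + (-95) + 88 + 58 + 30
= 138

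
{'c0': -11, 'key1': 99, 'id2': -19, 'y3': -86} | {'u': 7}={'c0': -11, 'key1': 99, 'id2': -19, 'y3': -86, 'u': 7}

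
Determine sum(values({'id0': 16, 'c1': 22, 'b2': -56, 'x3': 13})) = -5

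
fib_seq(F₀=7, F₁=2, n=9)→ F_2 = F_1 + F_0 = 9
F_3 = F_2 + F_1 = 11
F_4 = F_3 + F_2 = 20
...
= [7, 2, 9, 11, 20, 31, 51, 82, 133]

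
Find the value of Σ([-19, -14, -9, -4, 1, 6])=(-19) + (-14) + (-9) + (-4) + 1 + 6
= -39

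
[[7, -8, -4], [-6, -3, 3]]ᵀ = [[7, -6], [-8, -3], [-4, 3]]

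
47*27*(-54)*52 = -3563352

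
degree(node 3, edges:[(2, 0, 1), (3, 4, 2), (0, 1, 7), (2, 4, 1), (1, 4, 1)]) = 1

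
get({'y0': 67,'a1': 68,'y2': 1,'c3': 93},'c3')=93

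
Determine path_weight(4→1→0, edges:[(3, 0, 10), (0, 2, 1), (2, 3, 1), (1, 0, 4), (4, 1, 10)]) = w(4→1)=10 + w(1→0)=4
= 14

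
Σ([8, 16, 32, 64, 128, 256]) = 504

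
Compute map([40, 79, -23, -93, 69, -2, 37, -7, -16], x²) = (40)²=1600, (79)²=6241, (-23)²=529, (-93)²=8649, (69)²=4761, (-2)²=4, (37)²=1369, (-7)²=49, (-16)²=256
= [1600, 6241, 529, 8649, 4761, 4, 1369, 49, 256]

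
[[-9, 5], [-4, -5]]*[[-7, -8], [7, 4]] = [[98, 92], [-7, 12]]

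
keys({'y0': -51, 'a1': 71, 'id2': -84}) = ['y0', 'a1', 'id2']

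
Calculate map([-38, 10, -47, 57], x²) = (-38)²=1444, (10)²=100, (-47)²=2209, (57)²=3249
= [1444, 100, 2209, 3249]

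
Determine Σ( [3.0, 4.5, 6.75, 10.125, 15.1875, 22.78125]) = 62.34375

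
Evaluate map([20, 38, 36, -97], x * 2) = [40, 76, 72, -194]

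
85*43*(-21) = -76755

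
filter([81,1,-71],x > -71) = [81, 1]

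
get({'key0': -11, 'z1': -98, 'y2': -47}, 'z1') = -98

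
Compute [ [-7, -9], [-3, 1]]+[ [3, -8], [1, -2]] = [[-4, -17], [-2, -1]]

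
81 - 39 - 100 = -58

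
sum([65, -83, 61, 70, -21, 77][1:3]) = slice → [-83, 61]
(-83) + 61
= -22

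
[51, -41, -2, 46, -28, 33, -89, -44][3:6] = [46, -28, 33]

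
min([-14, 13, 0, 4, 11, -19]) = -19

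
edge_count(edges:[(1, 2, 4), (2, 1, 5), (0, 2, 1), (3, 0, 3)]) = 4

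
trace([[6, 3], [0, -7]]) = diagonal: 6 + (-7)
= -1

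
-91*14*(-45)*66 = 3783780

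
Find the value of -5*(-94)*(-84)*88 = -3474240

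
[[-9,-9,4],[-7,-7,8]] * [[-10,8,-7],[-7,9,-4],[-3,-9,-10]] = [[141, -189, 59], [95, -191, -3]]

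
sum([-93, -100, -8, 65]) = (-93) + (-100) + (-8) + 65
= -136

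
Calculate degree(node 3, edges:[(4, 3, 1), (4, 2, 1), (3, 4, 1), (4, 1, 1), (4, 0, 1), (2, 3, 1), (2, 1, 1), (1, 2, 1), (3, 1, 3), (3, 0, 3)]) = incident: (4,3), (3,4), (2,3), (3,1), (3,0)
= 5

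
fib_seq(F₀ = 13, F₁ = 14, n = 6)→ [13, 14, 27, 41, 68, 109]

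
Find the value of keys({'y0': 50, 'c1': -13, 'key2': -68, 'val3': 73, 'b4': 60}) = ['y0', 'c1', 'key2', 'val3', 'b4']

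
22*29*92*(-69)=-4050024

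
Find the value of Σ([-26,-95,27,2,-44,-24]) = -160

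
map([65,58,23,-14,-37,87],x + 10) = [75, 68, 33, -4, -27, 97]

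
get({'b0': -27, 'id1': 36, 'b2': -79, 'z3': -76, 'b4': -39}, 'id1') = 36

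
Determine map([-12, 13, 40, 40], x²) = [144, 169, 1600, 1600]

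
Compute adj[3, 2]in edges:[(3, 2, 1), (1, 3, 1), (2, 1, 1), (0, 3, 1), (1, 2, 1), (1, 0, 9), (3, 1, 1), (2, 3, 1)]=1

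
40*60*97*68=15830400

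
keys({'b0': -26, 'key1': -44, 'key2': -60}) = ['b0', 'key1', 'key2']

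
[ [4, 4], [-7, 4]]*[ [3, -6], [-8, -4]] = C[0][0] = (4)*(3) + (4)*(-8) = -20
C[0][1] = (4)*(-6) + (4)*(-4) = -40
C[1][0] = (-7)*(3) + (4)*(-8) = -53
C[1][1] = (-7)*(-6) + (4)*(-4) = 26
= [[-20, -40], [-53, 26]]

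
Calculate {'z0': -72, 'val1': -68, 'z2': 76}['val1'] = -68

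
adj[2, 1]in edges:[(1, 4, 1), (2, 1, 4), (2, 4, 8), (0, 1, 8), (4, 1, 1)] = 4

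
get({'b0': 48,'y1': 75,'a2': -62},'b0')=48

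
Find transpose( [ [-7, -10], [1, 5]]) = [[-7, 1], [-10, 5]]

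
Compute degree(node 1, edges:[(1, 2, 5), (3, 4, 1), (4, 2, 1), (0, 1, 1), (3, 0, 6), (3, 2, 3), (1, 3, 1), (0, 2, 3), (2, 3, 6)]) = incident: (1,2), (0,1), (1,3)
= 3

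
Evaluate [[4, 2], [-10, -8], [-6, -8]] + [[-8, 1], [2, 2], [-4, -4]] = [[-4, 3], [-8, -6], [-10, -12]]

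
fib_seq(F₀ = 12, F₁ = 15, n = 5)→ [12, 15, 27, 42, 69]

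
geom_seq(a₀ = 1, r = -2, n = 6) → [1, -2, 4, -8, 16, -32]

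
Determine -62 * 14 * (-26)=22568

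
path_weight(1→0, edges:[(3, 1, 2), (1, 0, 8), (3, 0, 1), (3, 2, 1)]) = 8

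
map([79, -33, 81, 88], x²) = [6241, 1089, 6561, 7744]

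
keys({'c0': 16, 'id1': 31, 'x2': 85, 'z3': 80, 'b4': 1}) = ['c0', 'id1', 'x2', 'z3', 'b4']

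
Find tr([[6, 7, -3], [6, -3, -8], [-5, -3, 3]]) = 6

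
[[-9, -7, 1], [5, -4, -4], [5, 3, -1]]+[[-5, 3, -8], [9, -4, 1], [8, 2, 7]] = [[-14, -4, -7], [14, -8, -3], [13, 5, 6]]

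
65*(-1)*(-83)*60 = 323700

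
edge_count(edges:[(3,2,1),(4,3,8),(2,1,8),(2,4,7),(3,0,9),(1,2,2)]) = 6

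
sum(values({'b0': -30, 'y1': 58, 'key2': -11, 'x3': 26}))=43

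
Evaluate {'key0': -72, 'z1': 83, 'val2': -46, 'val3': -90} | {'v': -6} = {'key0': -72, 'z1': 83, 'val2': -46, 'val3': -90, 'v': -6}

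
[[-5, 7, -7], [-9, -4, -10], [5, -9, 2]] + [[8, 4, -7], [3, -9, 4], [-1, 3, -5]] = [[3, 11, -14], [-6, -13, -6], [4, -6, -3]]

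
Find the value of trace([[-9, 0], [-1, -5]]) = -14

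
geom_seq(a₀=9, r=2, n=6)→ a_0 = 9*2^0 = 9
a_1 = 9*2^1 = 18
a_2 = 9*2^2 = 36
...
= [9, 18, 36, 72, 144, 288]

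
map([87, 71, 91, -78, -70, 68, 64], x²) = (87)²=7569, (71)²=5041, (91)²=8281, (-78)²=6084, (-70)²=4900, (68)²=4624, (64)²=4096
= [7569, 5041, 8281, 6084, 4900, 4624, 4096]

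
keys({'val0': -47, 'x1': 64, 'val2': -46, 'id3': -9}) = ['val0', 'x1', 'val2', 'id3']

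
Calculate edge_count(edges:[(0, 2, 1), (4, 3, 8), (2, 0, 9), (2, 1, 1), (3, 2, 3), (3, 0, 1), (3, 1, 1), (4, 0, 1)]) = 8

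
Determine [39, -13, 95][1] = -13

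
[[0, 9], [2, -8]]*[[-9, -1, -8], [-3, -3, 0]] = C[0][0] = (0)*(-9) + (9)*(-3) = -27
C[0][1] = (0)*(-1) + (9)*(-3) = -27
C[0][2] = (0)*(-8) + (9)*(0) = 0
C[1][0] = (2)*(-9) + (-8)*(-3) = 6
C[1][1] = (2)*(-1) + (-8)*(-3) = 22
C[1][2] = (2)*(-8) + (-8)*(0) = -16
= [[-27, -27, 0], [6, 22, -16]]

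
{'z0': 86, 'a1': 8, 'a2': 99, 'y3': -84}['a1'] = 8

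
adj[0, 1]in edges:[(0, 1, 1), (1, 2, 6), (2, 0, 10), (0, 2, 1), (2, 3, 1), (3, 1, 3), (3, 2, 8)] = 1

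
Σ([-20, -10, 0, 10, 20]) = (-20) + (-10) + 0 + 10 + 20
= 0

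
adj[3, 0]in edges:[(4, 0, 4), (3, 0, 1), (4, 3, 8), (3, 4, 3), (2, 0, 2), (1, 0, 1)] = 1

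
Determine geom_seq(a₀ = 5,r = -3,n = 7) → [5, -15, 45, -135, 405, -1215, 3645]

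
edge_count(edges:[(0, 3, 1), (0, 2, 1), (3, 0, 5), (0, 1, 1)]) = 4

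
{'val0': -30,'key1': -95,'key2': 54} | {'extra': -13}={'val0': -30, 'key1': -95, 'key2': 54, 'extra': -13}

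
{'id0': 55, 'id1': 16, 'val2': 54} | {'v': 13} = {'id0': 55, 'id1': 16, 'val2': 54, 'v': 13}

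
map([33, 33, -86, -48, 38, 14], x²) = (33)²=1089, (33)²=1089, (-86)²=7396, (-48)²=2304, (38)²=1444, (14)²=196
= [1089, 1089, 7396, 2304, 1444, 196]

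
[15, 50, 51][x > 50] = [51]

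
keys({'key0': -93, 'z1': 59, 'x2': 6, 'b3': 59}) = ['key0', 'z1', 'x2', 'b3']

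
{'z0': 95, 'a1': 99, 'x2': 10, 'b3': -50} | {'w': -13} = {'z0': 95, 'a1': 99, 'x2': 10, 'b3': -50, 'w': -13}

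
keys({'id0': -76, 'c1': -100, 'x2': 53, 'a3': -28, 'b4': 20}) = ['id0', 'c1', 'x2', 'a3', 'b4']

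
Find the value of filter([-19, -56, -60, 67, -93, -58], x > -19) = keep x where x > -19: -19✗, -56✗, -60✗, 67✓, -93✗, -58✗
= [67]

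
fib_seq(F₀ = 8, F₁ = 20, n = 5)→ [8, 20, 28, 48, 76]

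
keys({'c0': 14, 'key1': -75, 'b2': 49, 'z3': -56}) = ['c0', 'key1', 'b2', 'z3']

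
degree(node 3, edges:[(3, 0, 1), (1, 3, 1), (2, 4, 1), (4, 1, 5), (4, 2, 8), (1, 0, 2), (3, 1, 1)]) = incident: (3,0), (1,3), (3,1)
= 3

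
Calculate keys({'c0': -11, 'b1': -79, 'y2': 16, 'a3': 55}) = ['c0', 'b1', 'y2', 'a3']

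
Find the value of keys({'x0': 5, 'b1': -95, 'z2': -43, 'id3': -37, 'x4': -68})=['x0', 'b1', 'z2', 'id3', 'x4']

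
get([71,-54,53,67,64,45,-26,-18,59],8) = 59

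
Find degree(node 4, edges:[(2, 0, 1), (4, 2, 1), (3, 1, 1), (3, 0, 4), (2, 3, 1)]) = 1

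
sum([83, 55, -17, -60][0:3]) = slice → [83, 55, -17]
83 + 55 + (-17)
= 121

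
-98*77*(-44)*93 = 30878232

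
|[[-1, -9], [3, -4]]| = 31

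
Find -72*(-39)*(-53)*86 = -12798864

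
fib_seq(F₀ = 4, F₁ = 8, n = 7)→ F_2 = F_1 + F_0 = 12
F_3 = F_2 + F_1 = 20
F_4 = F_3 + F_2 = 32
...
= [4, 8, 12, 20, 32, 52, 84]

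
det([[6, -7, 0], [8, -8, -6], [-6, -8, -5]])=(1)*(6)*det([[-8, -6], [-8, -5]]) + (-1)*(-7)*det([[8, -6], [-6, -5]]) + (1)*(0)*det([[8, -8], [-6, -8]])
= -48 + -532 + 0
= -580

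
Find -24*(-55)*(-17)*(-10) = 224400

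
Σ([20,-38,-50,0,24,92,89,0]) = 137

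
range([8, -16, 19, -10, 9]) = 35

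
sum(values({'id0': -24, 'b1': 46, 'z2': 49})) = 71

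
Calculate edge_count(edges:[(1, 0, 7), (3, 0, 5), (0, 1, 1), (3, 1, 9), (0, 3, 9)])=5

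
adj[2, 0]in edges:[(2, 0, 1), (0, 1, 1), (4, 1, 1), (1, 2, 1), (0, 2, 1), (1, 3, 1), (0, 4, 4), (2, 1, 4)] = 1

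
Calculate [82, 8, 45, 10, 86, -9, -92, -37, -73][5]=-9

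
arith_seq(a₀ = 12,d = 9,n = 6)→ [12, 21, 30, 39, 48, 57]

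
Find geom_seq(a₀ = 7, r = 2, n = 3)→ [7, 14, 28]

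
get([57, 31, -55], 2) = -55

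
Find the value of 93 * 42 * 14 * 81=4429404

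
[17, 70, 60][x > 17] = keep x where x > 17: 17✗, 70✓, 60✓
= [70, 60]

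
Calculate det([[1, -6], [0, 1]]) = (1)*(1) - (-6)*(0)
= 1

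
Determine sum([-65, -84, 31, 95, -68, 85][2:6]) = slice → [31, 95, -68, 85]
31 + 95 + (-68) + 85
= 143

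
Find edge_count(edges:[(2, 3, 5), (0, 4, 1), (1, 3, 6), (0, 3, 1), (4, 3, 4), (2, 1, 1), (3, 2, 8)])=7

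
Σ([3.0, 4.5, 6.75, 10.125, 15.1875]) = 3.0 + 4.5 + 6.75 + 10.125 + 15.1875
= 39.5625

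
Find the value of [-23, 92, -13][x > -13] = keep x where x > -13: -23✗, 92✓, -13✗
= [92]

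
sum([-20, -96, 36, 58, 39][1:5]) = 37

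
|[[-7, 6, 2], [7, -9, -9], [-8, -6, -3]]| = (1)*(-7)*det([[-9, -9], [-6, -3]]) + (-1)*(6)*det([[7, -9], [-8, -3]]) + (1)*(2)*det([[7, -9], [-8, -6]])
= 189 + 558 + -228
= 519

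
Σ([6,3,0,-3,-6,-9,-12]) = 6 + 3 + 0 + (-3) + (-6) + (-9) + (-12)
= -21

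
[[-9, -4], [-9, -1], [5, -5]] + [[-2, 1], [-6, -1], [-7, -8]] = [[-11, -3], [-15, -2], [-2, -13]]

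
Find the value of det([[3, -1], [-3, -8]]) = -27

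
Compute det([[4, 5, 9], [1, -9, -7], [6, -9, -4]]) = (1)*(4)*det([[-9, -7], [-9, -4]]) + (-1)*(5)*det([[1, -7], [6, -4]]) + (1)*(9)*det([[1, -9], [6, -9]])
= -108 + -190 + 405
= 107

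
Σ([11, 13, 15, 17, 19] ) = 75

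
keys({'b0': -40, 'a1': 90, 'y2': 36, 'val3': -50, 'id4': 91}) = ['b0', 'a1', 'y2', 'val3', 'id4']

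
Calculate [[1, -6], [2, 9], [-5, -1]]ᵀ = [[1, 2, -5], [-6, 9, -1]]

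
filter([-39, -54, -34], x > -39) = keep x where x > -39: -39✗, -54✗, -34✓
= [-34]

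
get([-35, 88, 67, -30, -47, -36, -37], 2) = 67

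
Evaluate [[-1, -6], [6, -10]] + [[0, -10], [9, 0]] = [[-1, -16], [15, -10]]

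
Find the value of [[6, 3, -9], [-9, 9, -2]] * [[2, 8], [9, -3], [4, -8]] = [[3, 111], [55, -83]]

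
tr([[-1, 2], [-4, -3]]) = -4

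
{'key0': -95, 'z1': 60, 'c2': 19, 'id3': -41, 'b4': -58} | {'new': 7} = {'key0': -95, 'z1': 60, 'c2': 19, 'id3': -41, 'b4': -58, 'new': 7}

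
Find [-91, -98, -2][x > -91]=keep x where x > -91: -91✗, -98✗, -2✓
= [-2]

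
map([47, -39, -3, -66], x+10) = [57, -29, 7, -56]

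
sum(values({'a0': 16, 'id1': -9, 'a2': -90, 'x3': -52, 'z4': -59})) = -194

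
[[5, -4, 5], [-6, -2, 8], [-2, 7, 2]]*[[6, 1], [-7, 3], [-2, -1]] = [[48, -12], [-38, -20], [-65, 17]]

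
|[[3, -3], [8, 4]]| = (3)*(4) - (-3)*(8)
= 36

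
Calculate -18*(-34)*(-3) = -1836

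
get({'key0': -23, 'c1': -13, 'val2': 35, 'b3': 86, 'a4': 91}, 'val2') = 35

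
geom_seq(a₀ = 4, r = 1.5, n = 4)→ a_0 = 4*1.5^0 = 4.0
a_1 = 4*1.5^1 = 6.0
a_2 = 4*1.5^2 = 9.0
...
= [4.0, 6.0, 9.0, 13.5]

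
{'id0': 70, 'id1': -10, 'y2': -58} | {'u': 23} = {'id0': 70, 'id1': -10, 'y2': -58, 'u': 23}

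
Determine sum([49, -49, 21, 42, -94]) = -31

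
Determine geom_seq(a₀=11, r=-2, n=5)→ a_0 = 11*(-2)^0 = 11
a_1 = 11*(-2)^1 = -22
a_2 = 11*(-2)^2 = 44
...
= [11, -22, 44, -88, 176]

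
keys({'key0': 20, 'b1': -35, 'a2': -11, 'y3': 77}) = ['key0', 'b1', 'a2', 'y3']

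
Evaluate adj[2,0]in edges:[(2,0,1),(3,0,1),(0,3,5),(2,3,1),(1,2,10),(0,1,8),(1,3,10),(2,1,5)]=1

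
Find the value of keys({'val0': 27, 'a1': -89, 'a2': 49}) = ['val0', 'a1', 'a2']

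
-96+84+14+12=14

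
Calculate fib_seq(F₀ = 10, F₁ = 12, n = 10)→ [10, 12, 22, 34, 56, 90, 146, 236, 382, 618]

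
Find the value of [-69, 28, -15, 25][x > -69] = keep x where x > -69: -69✗, 28✓, -15✓, 25✓
= [28, -15, 25]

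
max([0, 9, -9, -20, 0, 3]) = 9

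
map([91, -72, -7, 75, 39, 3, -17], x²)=(91)²=8281, (-72)²=5184, (-7)²=49, (75)²=5625, (39)²=1521, (3)²=9, (-17)²=289
= [8281, 5184, 49, 5625, 1521, 9, 289]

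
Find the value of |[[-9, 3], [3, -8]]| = 63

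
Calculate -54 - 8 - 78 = -140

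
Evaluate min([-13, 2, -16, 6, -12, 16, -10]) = -16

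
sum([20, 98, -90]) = 28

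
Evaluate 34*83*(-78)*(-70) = 15408120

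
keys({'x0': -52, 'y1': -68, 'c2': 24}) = ['x0', 'y1', 'c2']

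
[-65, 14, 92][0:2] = [-65, 14]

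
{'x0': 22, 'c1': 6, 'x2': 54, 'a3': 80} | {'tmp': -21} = {'x0': 22, 'c1': 6, 'x2': 54, 'a3': 80, 'tmp': -21}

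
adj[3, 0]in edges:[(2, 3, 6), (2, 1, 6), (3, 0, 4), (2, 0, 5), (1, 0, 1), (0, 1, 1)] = 4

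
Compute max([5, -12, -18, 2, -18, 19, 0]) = 19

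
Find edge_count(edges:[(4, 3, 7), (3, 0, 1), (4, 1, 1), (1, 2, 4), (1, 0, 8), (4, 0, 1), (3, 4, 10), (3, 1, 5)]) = 8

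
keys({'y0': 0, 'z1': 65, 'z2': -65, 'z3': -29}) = ['y0', 'z1', 'z2', 'z3']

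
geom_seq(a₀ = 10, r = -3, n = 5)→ [10, -30, 90, -270, 810]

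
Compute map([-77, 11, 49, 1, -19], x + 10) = [-67, 21, 59, 11, -9]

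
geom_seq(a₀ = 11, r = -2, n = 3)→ a_0 = 11*(-2)^0 = 11
a_1 = 11*(-2)^1 = -22
a_2 = 11*(-2)^2 = 44
= [11, -22, 44]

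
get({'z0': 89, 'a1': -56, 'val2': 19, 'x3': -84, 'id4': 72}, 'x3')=-84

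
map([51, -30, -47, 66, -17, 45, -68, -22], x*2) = 51*2=102, -30*2=-60, -47*2=-94, 66*2=132, -17*2=-34, 45*2=90, -68*2=-136, -22*2=-44
= [102, -60, -94, 132, -34, 90, -136, -44]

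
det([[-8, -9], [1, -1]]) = (-8)*(-1) - (-9)*(1)
= 17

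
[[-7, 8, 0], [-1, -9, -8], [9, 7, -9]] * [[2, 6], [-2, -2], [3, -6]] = [[-30, -58], [-8, 60], [-23, 94]]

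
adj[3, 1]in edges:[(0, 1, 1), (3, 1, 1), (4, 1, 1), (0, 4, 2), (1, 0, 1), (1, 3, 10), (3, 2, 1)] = 1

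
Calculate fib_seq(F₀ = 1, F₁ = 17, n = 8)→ [1, 17, 18, 35, 53, 88, 141, 229]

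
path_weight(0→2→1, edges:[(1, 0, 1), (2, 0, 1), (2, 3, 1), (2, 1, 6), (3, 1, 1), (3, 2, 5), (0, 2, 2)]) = 8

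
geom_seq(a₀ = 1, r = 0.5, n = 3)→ a_0 = 1*0.5^0 = 1.0
a_1 = 1*0.5^1 = 0.5
a_2 = 1*0.5^2 = 0.25
= [1.0, 0.5, 0.25]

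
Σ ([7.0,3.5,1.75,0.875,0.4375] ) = 13.5625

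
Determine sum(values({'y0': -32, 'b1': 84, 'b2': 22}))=74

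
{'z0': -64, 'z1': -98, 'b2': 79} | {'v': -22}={'z0': -64, 'z1': -98, 'b2': 79, 'v': -22}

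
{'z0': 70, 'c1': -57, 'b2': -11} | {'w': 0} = {'z0': 70, 'c1': -57, 'b2': -11, 'w': 0}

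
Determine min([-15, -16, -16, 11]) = -16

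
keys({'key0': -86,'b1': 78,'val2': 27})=['key0', 'b1', 'val2']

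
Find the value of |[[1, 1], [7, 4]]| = -3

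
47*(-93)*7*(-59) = 1805223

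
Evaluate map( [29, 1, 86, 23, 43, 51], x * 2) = [58, 2, 172, 46, 86, 102]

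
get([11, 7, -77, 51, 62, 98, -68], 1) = 7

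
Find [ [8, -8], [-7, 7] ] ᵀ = [[8, -7], [-8, 7]]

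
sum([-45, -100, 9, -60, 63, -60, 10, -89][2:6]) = -48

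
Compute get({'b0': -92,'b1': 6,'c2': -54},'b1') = 6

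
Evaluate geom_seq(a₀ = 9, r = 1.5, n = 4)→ a_0 = 9*1.5^0 = 9.0
a_1 = 9*1.5^1 = 13.5
a_2 = 9*1.5^2 = 20.25
...
= [9.0, 13.5, 20.25, 30.375]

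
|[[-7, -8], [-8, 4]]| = -92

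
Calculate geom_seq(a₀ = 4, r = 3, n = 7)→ [4, 12, 36, 108, 324, 972, 2916]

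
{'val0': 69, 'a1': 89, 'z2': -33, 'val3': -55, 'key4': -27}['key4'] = -27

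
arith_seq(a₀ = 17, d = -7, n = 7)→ a_0 = 17 + 0*-7 = 17
a_1 = 17 + 1*-7 = 10
a_2 = 17 + 2*-7 = 3
...
= [17, 10, 3, -4, -11, -18, -25]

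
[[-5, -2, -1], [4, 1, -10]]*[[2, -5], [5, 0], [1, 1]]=[[-21, 24], [3, -30]]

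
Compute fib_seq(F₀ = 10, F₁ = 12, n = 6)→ F_2 = F_1 + F_0 = 22
F_3 = F_2 + F_1 = 34
F_4 = F_3 + F_2 = 56
...
= [10, 12, 22, 34, 56, 90]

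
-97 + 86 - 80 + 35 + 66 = 10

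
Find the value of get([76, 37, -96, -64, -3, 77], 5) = 77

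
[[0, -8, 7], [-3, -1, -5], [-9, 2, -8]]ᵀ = [[0, -3, -9], [-8, -1, 2], [7, -5, -8]]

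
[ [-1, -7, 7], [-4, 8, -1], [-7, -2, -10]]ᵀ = [[-1, -4, -7], [-7, 8, -2], [7, -1, -10]]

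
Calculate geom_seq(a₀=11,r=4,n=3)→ a_0 = 11*4^0 = 11
a_1 = 11*4^1 = 44
a_2 = 11*4^2 = 176
= [11, 44, 176]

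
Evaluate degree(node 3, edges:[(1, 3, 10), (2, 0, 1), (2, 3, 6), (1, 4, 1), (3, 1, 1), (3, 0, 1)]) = 4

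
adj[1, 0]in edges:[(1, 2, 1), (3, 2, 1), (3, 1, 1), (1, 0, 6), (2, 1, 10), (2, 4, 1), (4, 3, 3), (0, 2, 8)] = 6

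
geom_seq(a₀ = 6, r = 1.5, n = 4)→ a_0 = 6*1.5^0 = 6.0
a_1 = 6*1.5^1 = 9.0
a_2 = 6*1.5^2 = 13.5
...
= [6.0, 9.0, 13.5, 20.25]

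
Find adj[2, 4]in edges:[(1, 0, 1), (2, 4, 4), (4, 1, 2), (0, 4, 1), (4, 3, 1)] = 4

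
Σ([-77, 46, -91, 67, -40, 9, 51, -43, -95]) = -173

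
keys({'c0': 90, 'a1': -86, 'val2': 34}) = ['c0', 'a1', 'val2']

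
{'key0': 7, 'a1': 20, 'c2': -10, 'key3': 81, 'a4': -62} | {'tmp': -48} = {'key0': 7, 'a1': 20, 'c2': -10, 'key3': 81, 'a4': -62, 'tmp': -48}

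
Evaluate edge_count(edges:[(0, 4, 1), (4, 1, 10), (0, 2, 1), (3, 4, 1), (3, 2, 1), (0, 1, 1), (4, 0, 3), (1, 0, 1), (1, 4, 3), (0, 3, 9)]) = 10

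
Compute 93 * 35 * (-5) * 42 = -683550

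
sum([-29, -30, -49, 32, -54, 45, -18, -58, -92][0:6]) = -85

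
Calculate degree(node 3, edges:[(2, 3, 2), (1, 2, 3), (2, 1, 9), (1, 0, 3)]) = 1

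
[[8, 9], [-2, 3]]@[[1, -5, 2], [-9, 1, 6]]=[[-73, -31, 70], [-29, 13, 14]]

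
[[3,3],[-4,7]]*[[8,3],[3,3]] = [[33, 18], [-11, 9]]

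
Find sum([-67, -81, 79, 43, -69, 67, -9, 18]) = -19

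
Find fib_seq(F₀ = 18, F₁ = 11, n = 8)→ F_2 = F_1 + F_0 = 29
F_3 = F_2 + F_1 = 40
F_4 = F_3 + F_2 = 69
...
= [18, 11, 29, 40, 69, 109, 178, 287]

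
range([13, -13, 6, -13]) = 26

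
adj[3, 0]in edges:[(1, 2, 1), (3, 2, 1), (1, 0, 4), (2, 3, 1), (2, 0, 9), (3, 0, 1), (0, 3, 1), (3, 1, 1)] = 1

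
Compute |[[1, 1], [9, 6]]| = -3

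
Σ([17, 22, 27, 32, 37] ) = 135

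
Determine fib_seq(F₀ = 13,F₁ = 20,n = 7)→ [13, 20, 33, 53, 86, 139, 225]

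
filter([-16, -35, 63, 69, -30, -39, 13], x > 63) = [69]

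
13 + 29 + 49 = 91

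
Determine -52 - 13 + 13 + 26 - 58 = -84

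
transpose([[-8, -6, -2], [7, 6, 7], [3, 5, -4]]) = [[-8, 7, 3], [-6, 6, 5], [-2, 7, -4]]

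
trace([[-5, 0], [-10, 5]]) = diagonal: (-5) + 5
= 0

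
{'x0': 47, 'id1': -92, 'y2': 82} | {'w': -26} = {'x0': 47, 'id1': -92, 'y2': 82, 'w': -26}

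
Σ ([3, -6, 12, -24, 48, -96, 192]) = 3 + -6 + 12 + -24 + 48 + -96 + 192
= 129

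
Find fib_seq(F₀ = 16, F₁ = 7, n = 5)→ [16, 7, 23, 30, 53]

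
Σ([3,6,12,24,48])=93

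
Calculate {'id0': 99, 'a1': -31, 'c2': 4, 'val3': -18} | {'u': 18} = {'id0': 99, 'a1': -31, 'c2': 4, 'val3': -18, 'u': 18}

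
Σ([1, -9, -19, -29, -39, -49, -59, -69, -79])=-351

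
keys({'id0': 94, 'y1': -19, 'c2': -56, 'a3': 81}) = ['id0', 'y1', 'c2', 'a3']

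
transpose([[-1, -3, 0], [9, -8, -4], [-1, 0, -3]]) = [[-1, 9, -1], [-3, -8, 0], [0, -4, -3]]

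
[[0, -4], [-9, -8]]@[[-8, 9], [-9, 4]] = [[36, -16], [144, -113]]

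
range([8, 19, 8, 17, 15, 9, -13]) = 32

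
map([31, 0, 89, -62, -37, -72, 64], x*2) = [62, 0, 178, -124, -74, -144, 128]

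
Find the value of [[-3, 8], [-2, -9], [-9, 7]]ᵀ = [[-3, -2, -9], [8, -9, 7]]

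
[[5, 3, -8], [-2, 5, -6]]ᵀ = [[5, -2], [3, 5], [-8, -6]]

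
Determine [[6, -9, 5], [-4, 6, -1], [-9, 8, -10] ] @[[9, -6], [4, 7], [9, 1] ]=[[63, -94], [-21, 65], [-139, 100]]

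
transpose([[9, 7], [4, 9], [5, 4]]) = [[9, 4, 5], [7, 9, 4]]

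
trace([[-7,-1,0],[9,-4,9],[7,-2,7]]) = -4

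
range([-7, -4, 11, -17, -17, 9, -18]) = 29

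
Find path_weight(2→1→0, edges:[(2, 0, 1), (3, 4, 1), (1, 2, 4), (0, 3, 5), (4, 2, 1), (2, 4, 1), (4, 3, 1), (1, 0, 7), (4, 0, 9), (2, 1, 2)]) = w(2→1)=2 + w(1→0)=7
= 9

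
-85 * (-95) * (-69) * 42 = -23401350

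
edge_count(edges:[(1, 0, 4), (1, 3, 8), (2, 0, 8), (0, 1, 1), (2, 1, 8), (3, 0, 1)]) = 6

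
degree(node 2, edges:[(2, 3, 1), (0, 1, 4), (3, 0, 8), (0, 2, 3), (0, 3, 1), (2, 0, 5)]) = 3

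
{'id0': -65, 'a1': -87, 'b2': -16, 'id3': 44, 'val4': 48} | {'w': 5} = {'id0': -65, 'a1': -87, 'b2': -16, 'id3': 44, 'val4': 48, 'w': 5}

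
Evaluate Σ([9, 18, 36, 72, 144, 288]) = 567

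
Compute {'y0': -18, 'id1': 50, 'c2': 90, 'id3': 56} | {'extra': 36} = {'y0': -18, 'id1': 50, 'c2': 90, 'id3': 56, 'extra': 36}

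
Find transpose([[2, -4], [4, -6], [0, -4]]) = [[2, 4, 0], [-4, -6, -4]]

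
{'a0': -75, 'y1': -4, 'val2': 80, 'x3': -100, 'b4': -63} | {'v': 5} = {'a0': -75, 'y1': -4, 'val2': 80, 'x3': -100, 'b4': -63, 'v': 5}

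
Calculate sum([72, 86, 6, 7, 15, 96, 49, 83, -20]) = 72 + 86 + 6 + 7 + 15 + 96 + 49 + 83 + (-20)
= 394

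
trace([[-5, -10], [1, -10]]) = -15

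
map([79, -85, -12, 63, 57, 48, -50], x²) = [6241, 7225, 144, 3969, 3249, 2304, 2500]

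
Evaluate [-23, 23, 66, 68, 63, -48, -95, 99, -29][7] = 99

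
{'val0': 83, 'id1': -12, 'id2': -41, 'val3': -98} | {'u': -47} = {'val0': 83, 'id1': -12, 'id2': -41, 'val3': -98, 'u': -47}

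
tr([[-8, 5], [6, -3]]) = diagonal: (-8) + (-3)
= -11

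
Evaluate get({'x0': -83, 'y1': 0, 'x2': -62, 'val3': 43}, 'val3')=43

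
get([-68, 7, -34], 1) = 7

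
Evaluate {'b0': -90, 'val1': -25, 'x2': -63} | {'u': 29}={'b0': -90, 'val1': -25, 'x2': -63, 'u': 29}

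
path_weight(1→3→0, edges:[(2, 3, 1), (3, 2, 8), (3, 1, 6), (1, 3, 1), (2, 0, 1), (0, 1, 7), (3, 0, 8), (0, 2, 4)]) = w(1→3)=1 + w(3→0)=8
= 9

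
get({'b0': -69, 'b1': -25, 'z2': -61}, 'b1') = -25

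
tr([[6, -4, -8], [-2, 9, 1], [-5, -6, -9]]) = 6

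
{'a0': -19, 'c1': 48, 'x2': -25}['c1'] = 48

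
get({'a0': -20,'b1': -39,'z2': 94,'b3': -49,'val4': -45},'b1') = -39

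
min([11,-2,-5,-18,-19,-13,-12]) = -19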